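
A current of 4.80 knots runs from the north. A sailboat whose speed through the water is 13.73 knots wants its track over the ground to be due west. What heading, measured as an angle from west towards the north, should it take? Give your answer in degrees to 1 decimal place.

20.5°

The current pushes perpendicular to the desired track; the heading must have a component into the current equal to 4.80 knots: 13.73 sin θ = 4.80.
sin θ = 0.3496, so θ = 20.463°.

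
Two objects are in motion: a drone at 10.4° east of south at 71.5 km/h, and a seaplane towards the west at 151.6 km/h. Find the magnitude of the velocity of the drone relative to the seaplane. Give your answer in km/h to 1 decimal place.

178.9 km/h

Taking east as x and north as y: drone velocity = (12.907, -70.325) km/h; seaplane velocity = (-151.600, 0.000) km/h.
Velocity of drone relative to seaplane = (12.907, -70.325) − (-151.600, 0.000) = (164.507, -70.325) km/h.
Magnitude = |(164.507, -70.325)| = 178.908 km/h.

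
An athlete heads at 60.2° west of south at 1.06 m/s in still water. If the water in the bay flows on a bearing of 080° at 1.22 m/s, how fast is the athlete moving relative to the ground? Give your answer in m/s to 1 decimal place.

0.4 m/s

Taking east as x and north as y: velocity relative to the water = (-0.920, -0.527) m/s; the water relative to ground = (1.201, 0.212) m/s.
Velocity relative to ground = (-0.920, -0.527) + (1.201, 0.212) = (0.282, -0.315) m/s.
Speed = |(0.282, -0.315)| = 0.422 m/s.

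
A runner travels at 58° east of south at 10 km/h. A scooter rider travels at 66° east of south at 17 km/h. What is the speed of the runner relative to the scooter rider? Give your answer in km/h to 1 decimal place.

Taking east as x and north as y: runner velocity = (8.480, -5.299) km/h; scooter rider velocity = (15.530, -6.915) km/h.
Velocity of runner relative to scooter rider = (8.480, -5.299) − (15.530, -6.915) = (-7.050, 1.615) km/h.
Magnitude = |(-7.050, 1.615)| = 7.232 km/h.

7.2 km/h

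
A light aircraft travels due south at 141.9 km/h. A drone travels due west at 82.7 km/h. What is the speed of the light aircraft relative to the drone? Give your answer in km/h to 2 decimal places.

Taking east as x and north as y: light aircraft velocity = (0.000, -141.900) km/h; drone velocity = (-82.700, 0.000) km/h.
Velocity of light aircraft relative to drone = (0.000, -141.900) − (-82.700, 0.000) = (82.700, -141.900) km/h.
Magnitude = |(82.700, -141.900)| = 164.240 km/h.

164.24 km/h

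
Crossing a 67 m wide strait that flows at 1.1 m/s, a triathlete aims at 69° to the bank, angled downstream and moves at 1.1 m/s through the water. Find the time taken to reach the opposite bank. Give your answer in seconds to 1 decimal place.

65.2 s

The component of the triathlete's velocity perpendicular to the bank is 1.1 × sin 69° = 1.027 m/s.
The current is parallel to the bank, so it does not affect the crossing time.
Time = 67 / 1.027 = 65.242 s.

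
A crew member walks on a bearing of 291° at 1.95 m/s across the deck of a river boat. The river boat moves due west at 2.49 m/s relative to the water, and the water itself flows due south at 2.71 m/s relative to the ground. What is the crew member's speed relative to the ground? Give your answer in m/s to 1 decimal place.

4.8 m/s

In east/north components (m/s): crew member relative to river boat = (-1.820, 0.699); river boat relative to water = (-2.490, 0.000); water relative to ground = (0.000, -2.710).
Sum = (-4.310, -2.011) m/s.
Speed = |(-4.310, -2.011)| = 4.757 m/s.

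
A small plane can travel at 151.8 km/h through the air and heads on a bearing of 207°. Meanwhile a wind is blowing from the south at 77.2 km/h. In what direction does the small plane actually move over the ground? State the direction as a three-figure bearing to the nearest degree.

230°

Taking east as x and north as y: velocity relative to the air = (-68.916, -135.255) km/h; the air relative to ground = (0.000, 77.200) km/h.
Velocity relative to ground = (-68.916, -135.255) + (0.000, 77.200) = (-68.916, -58.055) km/h.
Bearing = atan2(-68.92, -58.05) = 229.89° clockwise from north.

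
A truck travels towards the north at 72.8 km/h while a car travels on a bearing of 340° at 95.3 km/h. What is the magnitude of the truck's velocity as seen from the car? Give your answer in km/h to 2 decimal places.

36.65 km/h

Taking east as x and north as y: truck velocity = (0.000, 72.800) km/h; car velocity = (-32.595, 89.553) km/h.
Velocity of truck relative to car = (0.000, 72.800) − (-32.595, 89.553) = (32.595, -16.753) km/h.
Magnitude = |(32.595, -16.753)| = 36.648 km/h.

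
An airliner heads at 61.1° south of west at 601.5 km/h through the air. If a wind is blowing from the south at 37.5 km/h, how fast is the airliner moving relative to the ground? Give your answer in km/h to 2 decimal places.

Taking east as x and north as y: velocity relative to the air = (-290.694, -526.592) km/h; the air relative to ground = (0.000, 37.500) km/h.
Velocity relative to ground = (-290.694, -526.592) + (0.000, 37.500) = (-290.694, -489.092) km/h.
Speed = |(-290.694, -489.092)| = 568.959 km/h.

568.96 km/h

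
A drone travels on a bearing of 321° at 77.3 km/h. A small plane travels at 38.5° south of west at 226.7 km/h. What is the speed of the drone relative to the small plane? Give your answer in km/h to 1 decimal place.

Taking east as x and north as y: drone velocity = (-48.646, 60.073) km/h; small plane velocity = (-177.417, -141.124) km/h.
Velocity of drone relative to small plane = (-48.646, 60.073) − (-177.417, -141.124) = (128.771, 201.197) km/h.
Magnitude = |(128.771, 201.197)| = 238.877 km/h.

238.9 km/h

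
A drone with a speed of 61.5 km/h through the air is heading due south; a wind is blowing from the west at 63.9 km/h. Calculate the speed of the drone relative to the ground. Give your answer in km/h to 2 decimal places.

88.69 km/h

Taking east as x and north as y: velocity relative to the air = (0.000, -61.500) km/h; the air relative to ground = (63.900, 0.000) km/h.
Velocity relative to ground = (0.000, -61.500) + (63.900, 0.000) = (63.900, -61.500) km/h.
Speed = |(63.900, -61.500)| = 88.687 km/h.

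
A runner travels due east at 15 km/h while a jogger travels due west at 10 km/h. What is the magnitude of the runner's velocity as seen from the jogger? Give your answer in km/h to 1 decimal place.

25.0 km/h

Taking east as x and north as y: runner velocity = (15.000, 0.000) km/h; jogger velocity = (-10.000, 0.000) km/h.
Velocity of runner relative to jogger = (15.000, 0.000) − (-10.000, 0.000) = (25.000, 0.000) km/h.
Magnitude = |(25.000, 0.000)| = 25.000 km/h.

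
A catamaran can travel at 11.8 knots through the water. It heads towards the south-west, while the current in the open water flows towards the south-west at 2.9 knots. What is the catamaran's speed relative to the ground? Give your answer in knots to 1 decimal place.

Taking east as x and north as y: velocity relative to the water = (-8.344, -8.344) knots; the water relative to ground = (-2.051, -2.051) knots.
Velocity relative to ground = (-8.344, -8.344) + (-2.051, -2.051) = (-10.394, -10.394) knots.
Speed = |(-10.394, -10.394)| = 14.700 knots.

14.7 knots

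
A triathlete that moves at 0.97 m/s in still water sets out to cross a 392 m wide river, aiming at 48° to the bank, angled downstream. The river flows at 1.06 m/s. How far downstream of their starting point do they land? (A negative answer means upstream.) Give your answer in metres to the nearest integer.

929 m

Perpendicular speed = 0.721 m/s; crossing time = 392 / 0.721 = 543.802 s.
Net downstream speed = 1.709 m/s.
Drift = 1.709 × 543.802 = 929.389 m (downstream).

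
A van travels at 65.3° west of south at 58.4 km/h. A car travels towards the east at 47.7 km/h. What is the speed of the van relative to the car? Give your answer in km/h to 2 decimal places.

103.67 km/h

Taking east as x and north as y: van velocity = (-53.057, -24.403) km/h; car velocity = (47.700, 0.000) km/h.
Velocity of van relative to car = (-53.057, -24.403) − (47.700, 0.000) = (-100.757, -24.403) km/h.
Magnitude = |(-100.757, -24.403)| = 103.670 km/h.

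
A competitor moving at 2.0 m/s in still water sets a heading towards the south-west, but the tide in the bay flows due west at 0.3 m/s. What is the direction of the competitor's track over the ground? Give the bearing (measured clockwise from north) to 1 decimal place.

230.5°

Taking east as x and north as y: velocity relative to the water = (-1.414, -1.414) m/s; the water relative to ground = (-0.300, 0.000) m/s.
Velocity relative to ground = (-1.414, -1.414) + (-0.300, 0.000) = (-1.714, -1.414) m/s.
Bearing = atan2(-1.71, -1.41) = 230.48° clockwise from north.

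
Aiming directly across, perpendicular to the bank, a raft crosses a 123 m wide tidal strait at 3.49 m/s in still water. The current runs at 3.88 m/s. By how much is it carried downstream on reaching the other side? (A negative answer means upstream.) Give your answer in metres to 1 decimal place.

Perpendicular speed = 3.490 m/s; crossing time = 123 / 3.490 = 35.244 s.
Net downstream speed = 3.880 m/s.
Drift = 3.880 × 35.244 = 136.745 m (downstream).

136.7 m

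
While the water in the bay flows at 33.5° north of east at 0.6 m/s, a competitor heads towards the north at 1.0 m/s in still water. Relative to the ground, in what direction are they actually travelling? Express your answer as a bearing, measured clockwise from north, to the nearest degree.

021°

Taking east as x and north as y: velocity relative to the water = (0.000, 1.000) m/s; the water relative to ground = (0.500, 0.331) m/s.
Velocity relative to ground = (0.000, 1.000) + (0.500, 0.331) = (0.500, 1.331) m/s.
Bearing = atan2(0.50, 1.33) = 20.60° clockwise from north.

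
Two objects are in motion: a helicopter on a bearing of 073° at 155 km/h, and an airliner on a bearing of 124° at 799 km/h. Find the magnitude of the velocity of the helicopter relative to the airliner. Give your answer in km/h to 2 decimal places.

711.72 km/h

Taking east as x and north as y: helicopter velocity = (148.227, 45.318) km/h; airliner velocity = (662.401, -446.795) km/h.
Velocity of helicopter relative to airliner = (148.227, 45.318) − (662.401, -446.795) = (-514.174, 492.113) km/h.
Magnitude = |(-514.174, 492.113)| = 711.723 km/h.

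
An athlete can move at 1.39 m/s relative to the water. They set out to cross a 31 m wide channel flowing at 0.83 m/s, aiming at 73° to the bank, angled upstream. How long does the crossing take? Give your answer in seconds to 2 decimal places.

23.32 s

The component of the athlete's velocity perpendicular to the bank is 1.39 × sin 73° = 1.329 m/s.
The flow acts along the bank and has no component across it.
Time = 31 / 1.329 = 23.321 s.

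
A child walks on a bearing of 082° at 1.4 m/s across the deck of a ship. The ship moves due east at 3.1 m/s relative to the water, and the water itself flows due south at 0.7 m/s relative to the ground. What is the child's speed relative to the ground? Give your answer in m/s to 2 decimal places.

4.51 m/s

In east/north components (m/s): child relative to ship = (1.386, 0.195); ship relative to water = (3.100, 0.000); water relative to ground = (0.000, -0.700).
Sum = (4.486, -0.505) m/s.
Speed = |(4.486, -0.505)| = 4.515 m/s.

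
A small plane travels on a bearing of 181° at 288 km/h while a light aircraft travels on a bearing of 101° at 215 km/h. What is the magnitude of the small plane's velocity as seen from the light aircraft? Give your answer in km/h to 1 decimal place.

Taking east as x and north as y: small plane velocity = (-5.026, -287.956) km/h; light aircraft velocity = (211.050, -41.024) km/h.
Velocity of small plane relative to light aircraft = (-5.026, -287.956) − (211.050, -41.024) = (-216.076, -246.932) km/h.
Magnitude = |(-216.076, -246.932)| = 328.123 km/h.

328.1 km/h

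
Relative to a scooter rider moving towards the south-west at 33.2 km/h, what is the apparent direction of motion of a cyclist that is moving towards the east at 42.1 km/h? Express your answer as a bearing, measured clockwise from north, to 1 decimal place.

Taking east as x and north as y: cyclist velocity = (42.100, 0.000) km/h; scooter rider velocity = (-23.476, -23.476) km/h.
Velocity of cyclist relative to scooter rider = (42.100, 0.000) − (-23.476, -23.476) = (65.576, 23.476) km/h.
Bearing = atan2(65.58, 23.48) = 70.30° clockwise from north.

070.3°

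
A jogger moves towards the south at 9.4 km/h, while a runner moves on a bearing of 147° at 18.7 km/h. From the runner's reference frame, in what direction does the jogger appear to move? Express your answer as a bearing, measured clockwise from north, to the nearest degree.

302°

Taking east as x and north as y: jogger velocity = (0.000, -9.400) km/h; runner velocity = (10.185, -15.683) km/h.
Velocity of jogger relative to runner = (0.000, -9.400) − (10.185, -15.683) = (-10.185, 6.283) km/h.
Bearing = atan2(-10.18, 6.28) = 301.67° clockwise from north.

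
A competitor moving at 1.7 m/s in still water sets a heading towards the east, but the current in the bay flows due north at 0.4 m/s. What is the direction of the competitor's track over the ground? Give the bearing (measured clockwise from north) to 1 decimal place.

076.8°

Taking east as x and north as y: velocity relative to the water = (1.700, 0.000) m/s; the water relative to ground = (0.000, 0.400) m/s.
Velocity relative to ground = (1.700, 0.000) + (0.000, 0.400) = (1.700, 0.400) m/s.
Bearing = atan2(1.70, 0.40) = 76.76° clockwise from north.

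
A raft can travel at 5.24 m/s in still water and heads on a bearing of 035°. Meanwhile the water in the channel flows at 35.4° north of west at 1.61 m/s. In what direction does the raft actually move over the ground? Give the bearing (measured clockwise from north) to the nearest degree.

018°

Taking east as x and north as y: velocity relative to the water = (3.006, 4.292) m/s; the water relative to ground = (-1.312, 0.933) m/s.
Velocity relative to ground = (3.006, 4.292) + (-1.312, 0.933) = (1.693, 5.225) m/s.
Bearing = atan2(1.69, 5.22) = 17.96° clockwise from north.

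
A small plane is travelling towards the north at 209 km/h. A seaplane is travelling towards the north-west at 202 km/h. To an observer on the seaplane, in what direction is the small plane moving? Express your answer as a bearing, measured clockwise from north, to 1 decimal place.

065.1°

Taking east as x and north as y: small plane velocity = (0.000, 209.000) km/h; seaplane velocity = (-142.836, 142.836) km/h.
Velocity of small plane relative to seaplane = (0.000, 209.000) − (-142.836, 142.836) = (142.836, 66.164) km/h.
Bearing = atan2(142.84, 66.16) = 65.15° clockwise from north.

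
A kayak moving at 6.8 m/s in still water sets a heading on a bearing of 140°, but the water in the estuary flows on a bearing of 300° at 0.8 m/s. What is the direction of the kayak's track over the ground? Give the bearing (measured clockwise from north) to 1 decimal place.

Taking east as x and north as y: velocity relative to the water = (4.371, -5.209) m/s; the water relative to ground = (-0.693, 0.400) m/s.
Velocity relative to ground = (4.371, -5.209) + (-0.693, 0.400) = (3.678, -4.809) m/s.
Bearing = atan2(3.68, -4.81) = 142.59° clockwise from north.

142.6°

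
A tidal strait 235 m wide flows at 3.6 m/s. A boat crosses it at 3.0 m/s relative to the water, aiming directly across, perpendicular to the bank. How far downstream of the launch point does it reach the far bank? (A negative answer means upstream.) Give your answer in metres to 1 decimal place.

282.0 m

Perpendicular speed = 3.000 m/s; crossing time = 235 / 3.000 = 78.333 s.
Net downstream speed = 3.600 m/s.
Drift = 3.600 × 78.333 = 282.000 m (downstream).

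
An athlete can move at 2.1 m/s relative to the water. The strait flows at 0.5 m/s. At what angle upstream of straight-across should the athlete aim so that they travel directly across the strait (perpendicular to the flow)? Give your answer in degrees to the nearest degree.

To cancel the current, the upstream component of the athlete's velocity must equal the flow: 2.1 sin θ = 0.5.
sin θ = 0.5 / 2.1 = 0.2381.
θ = arcsin(0.2381) = 13.774°.

14°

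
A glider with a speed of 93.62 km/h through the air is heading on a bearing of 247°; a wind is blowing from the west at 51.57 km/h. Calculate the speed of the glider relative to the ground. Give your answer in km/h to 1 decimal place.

50.4 km/h

Taking east as x and north as y: velocity relative to the air = (-86.178, -36.580) km/h; the air relative to ground = (51.570, 0.000) km/h.
Velocity relative to ground = (-86.178, -36.580) + (51.570, 0.000) = (-34.608, -36.580) km/h.
Speed = |(-34.608, -36.580)| = 50.357 km/h.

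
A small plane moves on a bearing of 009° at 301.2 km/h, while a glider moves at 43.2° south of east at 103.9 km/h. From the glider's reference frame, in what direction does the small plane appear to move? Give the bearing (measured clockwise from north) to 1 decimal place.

Taking east as x and north as y: small plane velocity = (47.118, 297.492) km/h; glider velocity = (75.740, -71.124) km/h.
Velocity of small plane relative to glider = (47.118, 297.492) − (75.740, -71.124) = (-28.622, 368.616) km/h.
Bearing = atan2(-28.62, 368.62) = 355.56° clockwise from north.

355.6°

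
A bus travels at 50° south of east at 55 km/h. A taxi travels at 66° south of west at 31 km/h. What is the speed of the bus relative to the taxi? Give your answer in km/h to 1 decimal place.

49.9 km/h

Taking east as x and north as y: bus velocity = (35.353, -42.132) km/h; taxi velocity = (-12.609, -28.320) km/h.
Velocity of bus relative to taxi = (35.353, -42.132) − (-12.609, -28.320) = (47.962, -13.813) km/h.
Magnitude = |(47.962, -13.813)| = 49.911 km/h.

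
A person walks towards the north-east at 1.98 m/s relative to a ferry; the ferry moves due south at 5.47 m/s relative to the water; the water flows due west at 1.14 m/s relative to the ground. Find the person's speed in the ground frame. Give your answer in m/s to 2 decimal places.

4.08 m/s

In east/north components (m/s): person relative to ferry = (1.400, 1.400); ferry relative to water = (0.000, -5.470); water relative to ground = (-1.140, 0.000).
Sum = (0.260, -4.070) m/s.
Speed = |(0.260, -4.070)| = 4.078 m/s.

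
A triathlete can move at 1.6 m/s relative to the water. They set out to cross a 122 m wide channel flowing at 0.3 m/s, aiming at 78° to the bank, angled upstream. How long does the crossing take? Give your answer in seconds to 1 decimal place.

The component of the triathlete's velocity perpendicular to the bank is 1.6 × sin 78° = 1.565 m/s.
The flow acts along the bank and has no component across it.
Time = 122 / 1.565 = 77.953 s.

78.0 s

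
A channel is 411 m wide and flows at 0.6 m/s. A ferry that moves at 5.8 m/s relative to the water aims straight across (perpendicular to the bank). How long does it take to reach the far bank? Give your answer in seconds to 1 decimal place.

The component of the ferry's velocity perpendicular to the bank is 5.8 m/s.
Only the cross-stream component determines the crossing time; the current contributes nothing perpendicular to the bank.
Time = 411 / 5.800 = 70.862 s.

70.9 s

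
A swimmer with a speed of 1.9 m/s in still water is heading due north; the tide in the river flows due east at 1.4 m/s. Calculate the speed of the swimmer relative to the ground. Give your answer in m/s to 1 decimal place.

Taking east as x and north as y: velocity relative to the water = (0.000, 1.900) m/s; the water relative to ground = (1.400, 0.000) m/s.
Velocity relative to ground = (0.000, 1.900) + (1.400, 0.000) = (1.400, 1.900) m/s.
Speed = |(1.400, 1.900)| = 2.360 m/s.

2.4 m/s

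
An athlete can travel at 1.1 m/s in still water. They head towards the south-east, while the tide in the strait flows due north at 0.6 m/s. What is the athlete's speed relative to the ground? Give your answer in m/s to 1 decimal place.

0.8 m/s

Taking east as x and north as y: velocity relative to the water = (0.778, -0.778) m/s; the water relative to ground = (0.000, 0.600) m/s.
Velocity relative to ground = (0.778, -0.778) + (0.000, 0.600) = (0.778, -0.178) m/s.
Speed = |(0.778, -0.178)| = 0.798 m/s.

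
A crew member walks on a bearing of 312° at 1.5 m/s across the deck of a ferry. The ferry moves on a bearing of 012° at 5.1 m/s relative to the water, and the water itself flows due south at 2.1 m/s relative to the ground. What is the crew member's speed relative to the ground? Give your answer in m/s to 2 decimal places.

3.89 m/s

In east/north components (m/s): crew member relative to ferry = (-1.115, 1.004); ferry relative to water = (1.060, 4.989); water relative to ground = (0.000, -2.100).
Sum = (-0.054, 3.892) m/s.
Speed = |(-0.054, 3.892)| = 3.893 m/s.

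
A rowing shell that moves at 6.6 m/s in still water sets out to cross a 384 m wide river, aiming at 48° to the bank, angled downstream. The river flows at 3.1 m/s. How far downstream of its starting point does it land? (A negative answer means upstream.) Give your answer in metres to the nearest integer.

Perpendicular speed = 4.905 m/s; crossing time = 384 / 4.905 = 78.291 s.
Net downstream speed = 7.516 m/s.
Drift = 7.516 × 78.291 = 588.458 m (downstream).

588 m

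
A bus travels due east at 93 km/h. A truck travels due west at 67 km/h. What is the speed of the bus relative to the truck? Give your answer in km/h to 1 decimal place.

160.0 km/h

Taking east as x and north as y: bus velocity = (93.000, 0.000) km/h; truck velocity = (-67.000, 0.000) km/h.
Velocity of bus relative to truck = (93.000, 0.000) − (-67.000, 0.000) = (160.000, 0.000) km/h.
Magnitude = |(160.000, 0.000)| = 160.000 km/h.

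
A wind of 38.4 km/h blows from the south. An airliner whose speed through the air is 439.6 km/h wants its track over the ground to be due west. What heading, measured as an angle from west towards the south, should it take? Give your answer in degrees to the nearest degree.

The wind pushes perpendicular to the desired track; the heading must have a component into the wind equal to 38.4 km/h: 439.6 sin θ = 38.4.
sin θ = 0.0874, so θ = 5.011°.

5°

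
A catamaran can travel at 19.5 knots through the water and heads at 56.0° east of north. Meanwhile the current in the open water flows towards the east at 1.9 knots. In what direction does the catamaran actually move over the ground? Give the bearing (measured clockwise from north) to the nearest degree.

Taking east as x and north as y: velocity relative to the water = (16.166, 10.904) knots; the water relative to ground = (1.900, 0.000) knots.
Velocity relative to ground = (16.166, 10.904) + (1.900, 0.000) = (18.066, 10.904) knots.
Bearing = atan2(18.07, 10.90) = 58.89° clockwise from north.

059°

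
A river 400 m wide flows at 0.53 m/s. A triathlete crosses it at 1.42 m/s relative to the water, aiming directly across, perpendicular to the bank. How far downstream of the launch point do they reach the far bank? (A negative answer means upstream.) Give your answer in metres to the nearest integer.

149 m

Perpendicular speed = 1.420 m/s; crossing time = 400 / 1.420 = 281.690 s.
Net downstream speed = 0.530 m/s.
Drift = 0.530 × 281.690 = 149.296 m (downstream).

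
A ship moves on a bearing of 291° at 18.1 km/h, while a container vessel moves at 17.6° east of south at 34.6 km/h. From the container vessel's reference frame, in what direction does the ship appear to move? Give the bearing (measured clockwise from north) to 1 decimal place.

Taking east as x and north as y: ship velocity = (-16.898, 6.486) km/h; container vessel velocity = (10.462, -32.980) km/h.
Velocity of ship relative to container vessel = (-16.898, 6.486) − (10.462, -32.980) = (-27.360, 39.467) km/h.
Bearing = atan2(-27.36, 39.47) = 325.27° clockwise from north.

325.3°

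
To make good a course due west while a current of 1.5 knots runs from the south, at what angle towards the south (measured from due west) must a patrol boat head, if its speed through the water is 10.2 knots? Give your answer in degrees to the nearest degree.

8°

The current pushes perpendicular to the desired track; the heading must have a component into the current equal to 1.5 knots: 10.2 sin θ = 1.5.
sin θ = 0.1471, so θ = 8.457°.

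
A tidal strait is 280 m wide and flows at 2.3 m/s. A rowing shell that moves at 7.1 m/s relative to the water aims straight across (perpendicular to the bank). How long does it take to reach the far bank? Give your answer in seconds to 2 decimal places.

The component of the rowing shell's velocity perpendicular to the bank is 7.1 m/s.
The current is parallel to the bank, so it does not affect the crossing time.
Time = 280 / 7.100 = 39.437 s.

39.44 s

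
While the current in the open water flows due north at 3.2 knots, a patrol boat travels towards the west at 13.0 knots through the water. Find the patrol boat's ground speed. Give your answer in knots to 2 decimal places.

Taking east as x and north as y: velocity relative to the water = (-13.000, 0.000) knots; the water relative to ground = (0.000, 3.200) knots.
Velocity relative to ground = (-13.000, 0.000) + (0.000, 3.200) = (-13.000, 3.200) knots.
Speed = |(-13.000, 3.200)| = 13.388 knots.

13.39 knots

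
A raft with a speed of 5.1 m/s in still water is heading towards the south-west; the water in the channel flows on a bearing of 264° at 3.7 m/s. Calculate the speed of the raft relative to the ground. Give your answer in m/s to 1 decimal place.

8.3 m/s

Taking east as x and north as y: velocity relative to the water = (-3.606, -3.606) m/s; the water relative to ground = (-3.680, -0.387) m/s.
Velocity relative to ground = (-3.606, -3.606) + (-3.680, -0.387) = (-7.286, -3.993) m/s.
Speed = |(-7.286, -3.993)| = 8.308 m/s.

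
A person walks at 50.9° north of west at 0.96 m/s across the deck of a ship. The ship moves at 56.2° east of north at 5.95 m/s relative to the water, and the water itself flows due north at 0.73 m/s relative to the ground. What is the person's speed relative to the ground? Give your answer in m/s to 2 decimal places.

6.46 m/s

In east/north components (m/s): person relative to ship = (-0.605, 0.745); ship relative to water = (4.944, 3.310); water relative to ground = (0.000, 0.730).
Sum = (4.339, 4.785) m/s.
Speed = |(4.339, 4.785)| = 6.459 m/s.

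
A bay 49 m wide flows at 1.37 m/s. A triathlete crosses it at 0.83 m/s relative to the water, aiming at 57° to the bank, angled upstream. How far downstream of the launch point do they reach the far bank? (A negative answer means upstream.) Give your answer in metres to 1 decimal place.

Perpendicular speed = 0.696 m/s; crossing time = 49 / 0.696 = 70.393 s.
Net downstream speed = 0.918 m/s.
Drift = 0.918 × 70.393 = 64.617 m (downstream).

64.6 m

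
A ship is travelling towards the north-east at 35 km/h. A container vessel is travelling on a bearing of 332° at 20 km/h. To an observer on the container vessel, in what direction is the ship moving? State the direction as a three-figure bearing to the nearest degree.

Taking east as x and north as y: ship velocity = (24.749, 24.749) km/h; container vessel velocity = (-9.389, 17.659) km/h.
Velocity of ship relative to container vessel = (24.749, 24.749) − (-9.389, 17.659) = (34.138, 7.090) km/h.
Bearing = atan2(34.14, 7.09) = 78.27° clockwise from north.

078°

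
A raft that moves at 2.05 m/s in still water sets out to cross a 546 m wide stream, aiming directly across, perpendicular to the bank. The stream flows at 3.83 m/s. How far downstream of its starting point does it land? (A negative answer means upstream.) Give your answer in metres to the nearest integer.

Perpendicular speed = 2.050 m/s; crossing time = 546 / 2.050 = 266.341 s.
Net downstream speed = 3.830 m/s.
Drift = 3.830 × 266.341 = 1020.088 m (downstream).

1020 m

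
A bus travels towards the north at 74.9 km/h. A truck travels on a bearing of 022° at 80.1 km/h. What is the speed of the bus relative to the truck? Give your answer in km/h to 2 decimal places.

Taking east as x and north as y: bus velocity = (0.000, 74.900) km/h; truck velocity = (30.006, 74.267) km/h.
Velocity of bus relative to truck = (0.000, 74.900) − (30.006, 74.267) = (-30.006, 0.633) km/h.
Magnitude = |(-30.006, 0.633)| = 30.013 km/h.

30.01 km/h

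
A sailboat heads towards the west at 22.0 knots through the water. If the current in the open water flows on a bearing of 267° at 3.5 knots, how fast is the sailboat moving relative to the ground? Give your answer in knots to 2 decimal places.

25.50 knots

Taking east as x and north as y: velocity relative to the water = (-22.000, 0.000) knots; the water relative to ground = (-3.495, -0.183) knots.
Velocity relative to ground = (-22.000, 0.000) + (-3.495, -0.183) = (-25.495, -0.183) knots.
Speed = |(-25.495, -0.183)| = 25.496 knots.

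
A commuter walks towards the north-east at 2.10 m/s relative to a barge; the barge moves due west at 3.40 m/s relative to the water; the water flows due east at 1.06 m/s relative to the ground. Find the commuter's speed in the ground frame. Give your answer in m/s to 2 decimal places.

1.71 m/s

In east/north components (m/s): commuter relative to barge = (1.485, 1.485); barge relative to water = (-3.400, 0.000); water relative to ground = (1.060, 0.000).
Sum = (-0.855, 1.485) m/s.
Speed = |(-0.855, 1.485)| = 1.714 m/s.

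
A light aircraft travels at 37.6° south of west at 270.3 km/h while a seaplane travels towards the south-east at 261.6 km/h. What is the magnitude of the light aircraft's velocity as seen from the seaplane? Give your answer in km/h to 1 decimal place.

399.6 km/h

Taking east as x and north as y: light aircraft velocity = (-214.156, -164.922) km/h; seaplane velocity = (184.979, -184.979) km/h.
Velocity of light aircraft relative to seaplane = (-214.156, -164.922) − (184.979, -184.979) = (-399.135, 20.057) km/h.
Magnitude = |(-399.135, 20.057)| = 399.639 km/h.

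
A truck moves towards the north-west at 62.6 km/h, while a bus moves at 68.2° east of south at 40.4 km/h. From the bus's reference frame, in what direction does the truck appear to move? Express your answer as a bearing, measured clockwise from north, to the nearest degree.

306°

Taking east as x and north as y: truck velocity = (-44.265, 44.265) km/h; bus velocity = (37.511, -15.003) km/h.
Velocity of truck relative to bus = (-44.265, 44.265) − (37.511, -15.003) = (-81.776, 59.268) km/h.
Bearing = atan2(-81.78, 59.27) = 305.93° clockwise from north.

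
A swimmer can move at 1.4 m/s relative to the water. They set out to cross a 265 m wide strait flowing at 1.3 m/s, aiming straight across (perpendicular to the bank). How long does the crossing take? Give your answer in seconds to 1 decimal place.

189.3 s

The component of the swimmer's velocity perpendicular to the bank is 1.4 m/s.
The current is parallel to the bank, so it does not affect the crossing time.
Time = 265 / 1.400 = 189.286 s.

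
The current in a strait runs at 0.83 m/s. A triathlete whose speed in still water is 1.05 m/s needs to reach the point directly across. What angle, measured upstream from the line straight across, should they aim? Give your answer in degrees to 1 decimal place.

To cancel the current, the upstream component of the triathlete's velocity must equal the flow: 1.05 sin θ = 0.83.
sin θ = 0.83 / 1.05 = 0.7905.
θ = arcsin(0.7905) = 52.230°.

52.2°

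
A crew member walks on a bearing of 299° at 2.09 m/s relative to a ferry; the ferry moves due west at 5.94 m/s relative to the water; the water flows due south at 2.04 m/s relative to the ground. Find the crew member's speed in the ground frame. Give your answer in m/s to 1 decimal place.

In east/north components (m/s): crew member relative to ferry = (-1.828, 1.013); ferry relative to water = (-5.940, 0.000); water relative to ground = (0.000, -2.040).
Sum = (-7.768, -1.027) m/s.
Speed = |(-7.768, -1.027)| = 7.836 m/s.

7.8 m/s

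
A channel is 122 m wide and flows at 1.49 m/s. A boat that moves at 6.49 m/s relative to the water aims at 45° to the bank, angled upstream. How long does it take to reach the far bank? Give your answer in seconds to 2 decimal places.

The component of the boat's velocity perpendicular to the bank is 6.49 × sin 45° = 4.589 m/s.
The current is parallel to the bank, so it does not affect the crossing time.
Time = 122 / 4.589 = 26.585 s.

26.58 s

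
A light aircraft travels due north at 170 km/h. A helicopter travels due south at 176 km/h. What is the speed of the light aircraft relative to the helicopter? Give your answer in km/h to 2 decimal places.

346.00 km/h

Taking east as x and north as y: light aircraft velocity = (0.000, 170.000) km/h; helicopter velocity = (0.000, -176.000) km/h.
Velocity of light aircraft relative to helicopter = (0.000, 170.000) − (0.000, -176.000) = (0.000, 346.000) km/h.
Magnitude = |(0.000, 346.000)| = 346.000 km/h.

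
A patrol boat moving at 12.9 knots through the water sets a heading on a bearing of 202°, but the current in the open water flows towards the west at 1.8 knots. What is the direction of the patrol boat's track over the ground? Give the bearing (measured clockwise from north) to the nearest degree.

209°

Taking east as x and north as y: velocity relative to the water = (-4.832, -11.961) knots; the water relative to ground = (-1.800, 0.000) knots.
Velocity relative to ground = (-4.832, -11.961) + (-1.800, 0.000) = (-6.632, -11.961) knots.
Bearing = atan2(-6.63, -11.96) = 209.01° clockwise from north.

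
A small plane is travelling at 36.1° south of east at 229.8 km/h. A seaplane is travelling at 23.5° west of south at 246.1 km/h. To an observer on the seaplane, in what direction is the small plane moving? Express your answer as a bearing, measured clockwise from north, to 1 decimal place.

Taking east as x and north as y: small plane velocity = (185.676, -135.397) km/h; seaplane velocity = (-98.132, -225.688) km/h.
Velocity of small plane relative to seaplane = (185.676, -135.397) − (-98.132, -225.688) = (283.808, 90.291) km/h.
Bearing = atan2(283.81, 90.29) = 72.35° clockwise from north.

072.4°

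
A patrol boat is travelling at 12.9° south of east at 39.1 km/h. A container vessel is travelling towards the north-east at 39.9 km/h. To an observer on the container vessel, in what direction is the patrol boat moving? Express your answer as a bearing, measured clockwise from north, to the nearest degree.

165°

Taking east as x and north as y: patrol boat velocity = (38.113, -8.729) km/h; container vessel velocity = (28.214, 28.214) km/h.
Velocity of patrol boat relative to container vessel = (38.113, -8.729) − (28.214, 28.214) = (9.900, -36.943) km/h.
Bearing = atan2(9.90, -36.94) = 165.00° clockwise from north.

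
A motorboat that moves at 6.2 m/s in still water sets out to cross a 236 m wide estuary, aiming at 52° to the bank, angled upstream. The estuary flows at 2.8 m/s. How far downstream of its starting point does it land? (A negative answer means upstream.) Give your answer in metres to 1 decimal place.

Perpendicular speed = 4.886 m/s; crossing time = 236 / 4.886 = 48.305 s.
Net downstream speed = -1.017 m/s.
Drift = -1.017 × 48.305 = -49.131 m (upstream).

-49.1 m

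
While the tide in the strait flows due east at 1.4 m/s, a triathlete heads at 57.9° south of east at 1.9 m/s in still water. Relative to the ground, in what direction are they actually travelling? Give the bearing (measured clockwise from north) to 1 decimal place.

Taking east as x and north as y: velocity relative to the water = (1.010, -1.610) m/s; the water relative to ground = (1.400, 0.000) m/s.
Velocity relative to ground = (1.010, -1.610) + (1.400, 0.000) = (2.410, -1.610) m/s.
Bearing = atan2(2.41, -1.61) = 123.74° clockwise from north.

123.7°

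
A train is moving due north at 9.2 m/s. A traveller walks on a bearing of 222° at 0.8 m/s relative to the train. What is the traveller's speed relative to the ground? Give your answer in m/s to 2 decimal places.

8.62 m/s

Taking east as x and north as y: train velocity = (0.000, 9.200) m/s; traveller velocity relative to train = (-0.535, -0.595) m/s.
Velocity relative to ground = (0.000, 9.200) + (-0.535, -0.595) = (-0.535, 8.605) m/s.
Speed = |(-0.535, 8.605)| = 8.622 m/s.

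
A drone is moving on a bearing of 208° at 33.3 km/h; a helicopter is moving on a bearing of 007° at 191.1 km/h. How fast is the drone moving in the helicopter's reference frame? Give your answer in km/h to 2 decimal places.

Taking east as x and north as y: drone velocity = (-15.633, -29.402) km/h; helicopter velocity = (23.289, 189.676) km/h.
Velocity of drone relative to helicopter = (-15.633, -29.402) − (23.289, 189.676) = (-38.923, -219.078) km/h.
Magnitude = |(-38.923, -219.078)| = 222.508 km/h.

222.51 km/h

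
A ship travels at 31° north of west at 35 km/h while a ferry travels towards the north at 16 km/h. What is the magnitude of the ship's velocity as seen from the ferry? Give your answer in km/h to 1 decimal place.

Taking east as x and north as y: ship velocity = (-30.001, 18.026) km/h; ferry velocity = (0.000, 16.000) km/h.
Velocity of ship relative to ferry = (-30.001, 18.026) − (0.000, 16.000) = (-30.001, 2.026) km/h.
Magnitude = |(-30.001, 2.026)| = 30.069 km/h.

30.1 km/h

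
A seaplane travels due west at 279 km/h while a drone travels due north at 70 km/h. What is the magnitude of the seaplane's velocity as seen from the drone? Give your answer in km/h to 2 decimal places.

Taking east as x and north as y: seaplane velocity = (-279.000, 0.000) km/h; drone velocity = (0.000, 70.000) km/h.
Velocity of seaplane relative to drone = (-279.000, 0.000) − (0.000, 70.000) = (-279.000, -70.000) km/h.
Magnitude = |(-279.000, -70.000)| = 287.647 km/h.

287.65 km/h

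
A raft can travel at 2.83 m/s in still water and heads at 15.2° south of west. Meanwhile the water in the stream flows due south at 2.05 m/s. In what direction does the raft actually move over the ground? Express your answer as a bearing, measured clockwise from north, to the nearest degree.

224°

Taking east as x and north as y: velocity relative to the water = (-2.731, -0.742) m/s; the water relative to ground = (0.000, -2.050) m/s.
Velocity relative to ground = (-2.731, -0.742) + (0.000, -2.050) = (-2.731, -2.792) m/s.
Bearing = atan2(-2.73, -2.79) = 224.37° clockwise from north.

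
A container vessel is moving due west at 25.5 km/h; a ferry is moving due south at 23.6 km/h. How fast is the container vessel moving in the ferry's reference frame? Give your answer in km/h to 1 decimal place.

Taking east as x and north as y: container vessel velocity = (-25.500, 0.000) km/h; ferry velocity = (0.000, -23.600) km/h.
Velocity of container vessel relative to ferry = (-25.500, 0.000) − (0.000, -23.600) = (-25.500, 23.600) km/h.
Magnitude = |(-25.500, 23.600)| = 34.745 km/h.

34.7 km/h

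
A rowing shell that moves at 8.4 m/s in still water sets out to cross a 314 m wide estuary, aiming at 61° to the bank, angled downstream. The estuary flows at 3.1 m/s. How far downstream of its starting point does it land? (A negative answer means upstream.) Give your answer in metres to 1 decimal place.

306.5 m

Perpendicular speed = 7.347 m/s; crossing time = 314 / 7.347 = 42.740 s.
Net downstream speed = 7.172 m/s.
Drift = 7.172 × 42.740 = 306.546 m (downstream).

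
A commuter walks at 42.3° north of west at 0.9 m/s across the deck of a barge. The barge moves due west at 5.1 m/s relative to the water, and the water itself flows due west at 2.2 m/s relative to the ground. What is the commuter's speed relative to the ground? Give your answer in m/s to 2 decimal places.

7.99 m/s

In east/north components (m/s): commuter relative to barge = (-0.666, 0.606); barge relative to water = (-5.100, 0.000); water relative to ground = (-2.200, 0.000).
Sum = (-7.966, 0.606) m/s.
Speed = |(-7.966, 0.606)| = 7.989 m/s.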